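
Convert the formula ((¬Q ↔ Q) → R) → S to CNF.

(Q ∨ S) ∧ (¬Q ∨ S) ∧ (¬R ∨ S)

((¬Q ↔ Q) → R) → S
= ¬((¬Q ↔ Q) → R) ∨ S   [eliminate →]
= ¬(¬(¬Q ↔ Q) ∨ R) ∨ S   [eliminate →]
= ¬(¬((¬Q → Q) ∧ (Q → ¬Q)) ∨ R) ∨ S   [eliminate ↔]
= ¬(¬((¬¬Q ∨ Q) ∧ (Q → ¬Q)) ∨ R) ∨ S   [eliminate →]
= ¬(¬((¬¬Q ∨ Q) ∧ (¬Q ∨ ¬Q)) ∨ R) ∨ S   [eliminate →]
= (¬¬((¬¬Q ∨ Q) ∧ (¬Q ∨ ¬Q)) ∧ ¬R) ∨ S   [De Morgan]
= ((¬¬Q ∨ Q) ∧ (¬Q ∨ ¬Q) ∧ ¬R) ∨ S   [double negation]
= ((Q ∨ Q) ∧ (¬Q ∨ ¬Q) ∧ ¬R) ∨ S   [double negation]
= (Q ∨ Q ∨ S) ∧ (¬Q ∨ ¬Q ∨ S) ∧ (¬R ∨ S)   [distribute ∨ over ∧]
= (Q ∨ S) ∧ (¬Q ∨ S) ∧ (¬R ∨ S)   [simplify]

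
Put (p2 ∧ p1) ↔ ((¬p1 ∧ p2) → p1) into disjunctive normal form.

(p2 ∧ p1) ↔ ((¬p1 ∧ p2) → p1)
= ((p2 ∧ p1) → ((¬p1 ∧ p2) → p1)) ∧ (((¬p1 ∧ p2) → p1) → (p2 ∧ p1))
= (¬(p2 ∧ p1) ∨ ((¬p1 ∧ p2) → p1)) ∧ (((¬p1 ∧ p2) → p1) → (p2 ∧ p1))
= (¬(p2 ∧ p1) ∨ ¬(¬p1 ∧ p2) ∨ p1) ∧ (((¬p1 ∧ p2) → p1) → (p2 ∧ p1))
= (¬(p2 ∧ p1) ∨ ¬(¬p1 ∧ p2) ∨ p1) ∧ (¬((¬p1 ∧ p2) → p1) ∨ (p2 ∧ p1))
= (¬(p2 ∧ p1) ∨ ¬(¬p1 ∧ p2) ∨ p1) ∧ (¬(¬(¬p1 ∧ p2) ∨ p1) ∨ (p2 ∧ p1))
= (¬p2 ∨ ¬p1 ∨ ¬(¬p1 ∧ p2) ∨ p1) ∧ (¬(¬(¬p1 ∧ p2) ∨ p1) ∨ (p2 ∧ p1))
= (¬p2 ∨ ¬p1 ∨ ¬¬p1 ∨ ¬p2 ∨ p1) ∧ (¬(¬(¬p1 ∧ p2) ∨ p1) ∨ (p2 ∧ p1))
= (¬p2 ∨ ¬p1 ∨ p1 ∨ ¬p2 ∨ p1) ∧ (¬(¬(¬p1 ∧ p2) ∨ p1) ∨ (p2 ∧ p1))
= (¬p2 ∨ ¬p1 ∨ p1 ∨ ¬p2 ∨ p1) ∧ ((¬¬(¬p1 ∧ p2) ∧ ¬p1) ∨ (p2 ∧ p1))
= (¬p2 ∨ ¬p1 ∨ p1 ∨ ¬p2 ∨ p1) ∧ ((¬p1 ∧ p2 ∧ ¬p1) ∨ (p2 ∧ p1))
= (¬p2 ∧ ¬p1 ∧ p2 ∧ ¬p1) ∨ (¬p2 ∧ p2 ∧ p1) ∨ (¬p1 ∧ ¬p1 ∧ p2 ∧ ¬p1) ∨ (¬p1 ∧ p2 ∧ p1) ∨ (p1 ∧ ¬p1 ∧ p2 ∧ ¬p1) ∨ (p1 ∧ p2 ∧ p1) ∨ (¬p2 ∧ ¬p1 ∧ p2 ∧ ¬p1) ∨ (¬p2 ∧ p2 ∧ p1) ∨ (p1 ∧ ¬p1 ∧ p2 ∧ ¬p1) ∨ (p1 ∧ p2 ∧ p1)
= (¬p1 ∧ p2) ∨ (p1 ∧ p2)

(¬p1 ∧ p2) ∨ (p1 ∧ p2)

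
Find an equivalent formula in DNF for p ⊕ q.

p ⊕ q
⇔ (p ∧ ¬q) ∨ (¬p ∧ q)   [expand ⊕]

(p ∧ ¬q) ∨ (¬p ∧ q)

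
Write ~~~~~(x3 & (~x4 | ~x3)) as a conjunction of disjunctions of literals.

~~~~~(x3 & (~x4 | ~x3))
= ~~~(x3 & (~x4 | ~x3))
= ~(x3 & (~x4 | ~x3))
= ~x3 | ~(~x4 | ~x3)
= ~x3 | (~~x4 & ~~x3)
= ~x3 | (x4 & ~~x3)
= ~x3 | (x4 & x3)
= (~x3 | x4) & (~x3 | x3)
= ~x3 | x4

~x3 | x4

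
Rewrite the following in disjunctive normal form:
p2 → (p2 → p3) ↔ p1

p2 → (p2 → p3) ↔ p1
≡ ((p2 → (p2 → p3)) → p1) ∧ (p1 → (p2 → (p2 → p3)))   [eliminate ↔]
≡ (¬(p2 → (p2 → p3)) ∨ p1) ∧ (p1 → (p2 → (p2 → p3)))   [eliminate →]
≡ (¬(¬p2 ∨ (p2 → p3)) ∨ p1) ∧ (p1 → (p2 → (p2 → p3)))   [eliminate →]
≡ (¬(¬p2 ∨ ¬p2 ∨ p3) ∨ p1) ∧ (p1 → (p2 → (p2 → p3)))   [eliminate →]
≡ (¬(¬p2 ∨ ¬p2 ∨ p3) ∨ p1) ∧ (¬p1 ∨ (p2 → (p2 → p3)))   [eliminate →]
≡ (¬(¬p2 ∨ ¬p2 ∨ p3) ∨ p1) ∧ (¬p1 ∨ ¬p2 ∨ (p2 → p3))   [eliminate →]
≡ (¬(¬p2 ∨ ¬p2 ∨ p3) ∨ p1) ∧ (¬p1 ∨ ¬p2 ∨ ¬p2 ∨ p3)   [eliminate →]
≡ (¬¬p2 ∧ ¬¬p2 ∧ ¬p3 ∨ p1) ∧ (¬p1 ∨ ¬p2 ∨ ¬p2 ∨ p3)   [De Morgan]
≡ (p2 ∧ ¬¬p2 ∧ ¬p3 ∨ p1) ∧ (¬p1 ∨ ¬p2 ∨ ¬p2 ∨ p3)   [double negation]
≡ (p2 ∧ p2 ∧ ¬p3 ∨ p1) ∧ (¬p1 ∨ ¬p2 ∨ ¬p2 ∨ p3)   [double negation]
≡ p2 ∧ p2 ∧ ¬p3 ∧ ¬p1 ∨ p2 ∧ p2 ∧ ¬p3 ∧ ¬p2 ∨ p2 ∧ p2 ∧ ¬p3 ∧ ¬p2 ∨ p2 ∧ p2 ∧ ¬p3 ∧ p3 ∨ p1 ∧ ¬p1 ∨ p1 ∧ ¬p2 ∨ p1 ∧ ¬p2 ∨ p1 ∧ p3   [distribute ∧ over ∨]
≡ p2 ∧ ¬p3 ∧ ¬p1 ∨ p1 ∧ ¬p2 ∨ p1 ∧ p3   [simplify]

p2 ∧ ¬p3 ∧ ¬p1 ∨ p1 ∧ ¬p2 ∨ p1 ∧ p3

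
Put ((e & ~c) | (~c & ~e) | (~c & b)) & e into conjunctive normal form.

((e & ~c) | (~c & ~e) | (~c & b)) & e
≡ (e | ~c | ~c) & (e | ~c | b) & (e | ~e | ~c) & (e | ~e | b) & (~c | ~c | ~c) & (~c | ~c | b) & (~c | ~e | ~c) & (~c | ~e | b) & e   [distribute | over &]
≡ ~c & e   [simplify]

~c & e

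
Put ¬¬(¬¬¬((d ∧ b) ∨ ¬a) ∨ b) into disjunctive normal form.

¬¬(¬¬¬((d ∧ b) ∨ ¬a) ∨ b)
⇔ ¬¬¬((d ∧ b) ∨ ¬a) ∨ b   [double negation]
⇔ ¬((d ∧ b) ∨ ¬a) ∨ b   [double negation]
⇔ (¬(d ∧ b) ∧ ¬¬a) ∨ b   [De Morgan]
⇔ ((¬d ∨ ¬b) ∧ ¬¬a) ∨ b   [De Morgan]
⇔ ((¬d ∨ ¬b) ∧ a) ∨ b   [double negation]
⇔ (¬d ∧ a) ∨ (¬b ∧ a) ∨ b   [distribute ∧ over ∨]

(¬d ∧ a) ∨ (¬b ∧ a) ∨ b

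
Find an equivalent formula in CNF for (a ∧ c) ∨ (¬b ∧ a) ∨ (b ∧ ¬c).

(a ∨ b) ∧ (a ∨ ¬c)

(a ∧ c) ∨ (¬b ∧ a) ∨ (b ∧ ¬c)
≡ (a ∨ ¬b ∨ b) ∧ (a ∨ ¬b ∨ ¬c) ∧ (a ∨ a ∨ b) ∧ (a ∨ a ∨ ¬c) ∧ (c ∨ ¬b ∨ b) ∧ (c ∨ ¬b ∨ ¬c) ∧ (c ∨ a ∨ b) ∧ (c ∨ a ∨ ¬c)   (distribute ∨ over ∧)
≡ (a ∨ b) ∧ (a ∨ ¬c)   (simplify)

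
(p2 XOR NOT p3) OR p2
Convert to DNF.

(p2 XOR NOT p3) OR p2
⇔ (p2 AND NOT NOT p3) OR (NOT p2 AND NOT p3) OR p2
⇔ (p2 AND p3) OR (NOT p2 AND NOT p3) OR p2
⇔ (NOT p2 AND NOT p3) OR p2

(NOT p2 AND NOT p3) OR p2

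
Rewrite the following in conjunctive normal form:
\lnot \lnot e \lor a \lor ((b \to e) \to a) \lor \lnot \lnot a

e \lor a \lor b

\lnot \lnot e \lor a \lor ((b \to e) \to a) \lor \lnot \lnot a
≡ \lnot \lnot e \lor a \lor \lnot (b \to e) \lor a \lor \lnot \lnot a   [eliminate \to]
≡ \lnot \lnot e \lor a \lor \lnot (\lnot b \lor e) \lor a \lor \lnot \lnot a   [eliminate \to]
≡ e \lor a \lor \lnot (\lnot b \lor e) \lor a \lor \lnot \lnot a   [double negation]
≡ e \lor a \lor (\lnot \lnot b \land \lnot e) \lor a \lor \lnot \lnot a   [De Morgan]
≡ e \lor a \lor (b \land \lnot e) \lor a \lor \lnot \lnot a   [double negation]
≡ e \lor a \lor (b \land \lnot e) \lor a \lor a   [double negation]
≡ (e \lor a \lor b \lor a \lor a) \land (e \lor a \lor \lnot e \lor a \lor a)   [distribute \lor over \land]
≡ e \lor a \lor b   [simplify]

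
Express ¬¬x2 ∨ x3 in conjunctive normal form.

¬¬x2 ∨ x3
≡ x2 ∨ x3   — double negation

x2 ∨ x3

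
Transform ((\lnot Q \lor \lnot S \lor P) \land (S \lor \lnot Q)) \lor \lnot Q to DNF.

((\lnot Q \lor \lnot S \lor P) \land (S \lor \lnot Q)) \lor \lnot Q
⇔ (\lnot Q \land S) \lor (\lnot Q \land \lnot Q) \lor (\lnot S \land S) \lor (\lnot S \land \lnot Q) \lor (P \land S) \lor (P \land \lnot Q) \lor \lnot Q   (distribute \land over \lor)
⇔ \lnot Q \lor (P \land S)   (simplify)

\lnot Q \lor (P \land S)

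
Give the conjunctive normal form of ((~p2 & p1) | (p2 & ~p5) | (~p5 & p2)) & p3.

(~p2 | ~p5) & (p1 | p2) & (p1 | ~p5) & p3

((~p2 & p1) | (p2 & ~p5) | (~p5 & p2)) & p3
= (~p2 | p2 | ~p5) & (~p2 | p2 | p2) & (~p2 | ~p5 | ~p5) & (~p2 | ~p5 | p2) & (p1 | p2 | ~p5) & (p1 | p2 | p2) & (p1 | ~p5 | ~p5) & (p1 | ~p5 | p2) & p3   (distribute | over &)
= (~p2 | ~p5) & (p1 | p2) & (p1 | ~p5) & p3   (simplify)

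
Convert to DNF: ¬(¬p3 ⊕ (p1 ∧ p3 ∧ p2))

(p3 ∧ ¬p1) ∨ (p3 ∧ ¬p2)

¬(¬p3 ⊕ (p1 ∧ p3 ∧ p2))
≡ ¬((¬p3 ∧ ¬(p1 ∧ p3 ∧ p2)) ∨ (¬¬p3 ∧ p1 ∧ p3 ∧ p2))   [expand ⊕]
≡ ¬(¬p3 ∧ ¬(p1 ∧ p3 ∧ p2)) ∧ ¬(¬¬p3 ∧ p1 ∧ p3 ∧ p2)   [De Morgan]
≡ (¬¬p3 ∨ ¬¬(p1 ∧ p3 ∧ p2)) ∧ ¬(¬¬p3 ∧ p1 ∧ p3 ∧ p2)   [De Morgan]
≡ (p3 ∨ ¬¬(p1 ∧ p3 ∧ p2)) ∧ ¬(¬¬p3 ∧ p1 ∧ p3 ∧ p2)   [double negation]
≡ (p3 ∨ (p1 ∧ p3 ∧ p2)) ∧ ¬(¬¬p3 ∧ p1 ∧ p3 ∧ p2)   [double negation]
≡ (p3 ∨ (p1 ∧ p3 ∧ p2)) ∧ (¬¬¬p3 ∨ ¬p1 ∨ ¬p3 ∨ ¬p2)   [De Morgan]
≡ (p3 ∨ (p1 ∧ p3 ∧ p2)) ∧ (¬p3 ∨ ¬p1 ∨ ¬p3 ∨ ¬p2)   [double negation]
≡ (p3 ∧ ¬p3) ∨ (p3 ∧ ¬p1) ∨ (p3 ∧ ¬p3) ∨ (p3 ∧ ¬p2) ∨ (p1 ∧ p3 ∧ p2 ∧ ¬p3) ∨ (p1 ∧ p3 ∧ p2 ∧ ¬p1) ∨ (p1 ∧ p3 ∧ p2 ∧ ¬p3) ∨ (p1 ∧ p3 ∧ p2 ∧ ¬p2)   [distribute ∧ over ∨]
≡ (p3 ∧ ¬p1) ∨ (p3 ∧ ¬p2)   [simplify]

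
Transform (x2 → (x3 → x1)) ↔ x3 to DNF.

(x3 ∧ ¬x2) ∨ (x3 ∧ x1)

(x2 → (x3 → x1)) ↔ x3
= ((x2 → (x3 → x1)) → x3) ∧ (x3 → (x2 → (x3 → x1)))
= (¬(x2 → (x3 → x1)) ∨ x3) ∧ (x3 → (x2 → (x3 → x1)))
= (¬(¬x2 ∨ (x3 → x1)) ∨ x3) ∧ (x3 → (x2 → (x3 → x1)))
= (¬(¬x2 ∨ ¬x3 ∨ x1) ∨ x3) ∧ (x3 → (x2 → (x3 → x1)))
= (¬(¬x2 ∨ ¬x3 ∨ x1) ∨ x3) ∧ (¬x3 ∨ (x2 → (x3 → x1)))
= (¬(¬x2 ∨ ¬x3 ∨ x1) ∨ x3) ∧ (¬x3 ∨ ¬x2 ∨ (x3 → x1))
= (¬(¬x2 ∨ ¬x3 ∨ x1) ∨ x3) ∧ (¬x3 ∨ ¬x2 ∨ ¬x3 ∨ x1)
= ((¬¬x2 ∧ ¬¬x3 ∧ ¬x1) ∨ x3) ∧ (¬x3 ∨ ¬x2 ∨ ¬x3 ∨ x1)
= ((x2 ∧ ¬¬x3 ∧ ¬x1) ∨ x3) ∧ (¬x3 ∨ ¬x2 ∨ ¬x3 ∨ x1)
= ((x2 ∧ x3 ∧ ¬x1) ∨ x3) ∧ (¬x3 ∨ ¬x2 ∨ ¬x3 ∨ x1)
= (x2 ∧ x3 ∧ ¬x1 ∧ ¬x3) ∨ (x2 ∧ x3 ∧ ¬x1 ∧ ¬x2) ∨ (x2 ∧ x3 ∧ ¬x1 ∧ ¬x3) ∨ (x2 ∧ x3 ∧ ¬x1 ∧ x1) ∨ (x3 ∧ ¬x3) ∨ (x3 ∧ ¬x2) ∨ (x3 ∧ ¬x3) ∨ (x3 ∧ x1)
= (x3 ∧ ¬x2) ∨ (x3 ∧ x1)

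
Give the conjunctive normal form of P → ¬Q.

P → ¬Q
⇔ ¬P ∨ ¬Q   [eliminate →]

¬P ∨ ¬Q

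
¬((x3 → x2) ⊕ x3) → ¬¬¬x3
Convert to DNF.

¬((x3 → x2) ⊕ x3) → ¬¬¬x3
≡ ¬¬((x3 → x2) ⊕ x3) ∨ ¬¬¬x3
≡ ¬¬(((x3 → x2) ∧ ¬x3) ∨ (¬(x3 → x2) ∧ x3)) ∨ ¬¬¬x3
≡ ¬¬(((¬x3 ∨ x2) ∧ ¬x3) ∨ (¬(x3 → x2) ∧ x3)) ∨ ¬¬¬x3
≡ ¬¬(((¬x3 ∨ x2) ∧ ¬x3) ∨ (¬(¬x3 ∨ x2) ∧ x3)) ∨ ¬¬¬x3
≡ ((¬x3 ∨ x2) ∧ ¬x3) ∨ (¬(¬x3 ∨ x2) ∧ x3) ∨ ¬¬¬x3
≡ ((¬x3 ∨ x2) ∧ ¬x3) ∨ (¬¬x3 ∧ ¬x2 ∧ x3) ∨ ¬¬¬x3
≡ ((¬x3 ∨ x2) ∧ ¬x3) ∨ (x3 ∧ ¬x2 ∧ x3) ∨ ¬¬¬x3
≡ ((¬x3 ∨ x2) ∧ ¬x3) ∨ (x3 ∧ ¬x2 ∧ x3) ∨ ¬x3
≡ (¬x3 ∧ ¬x3) ∨ (x2 ∧ ¬x3) ∨ (x3 ∧ ¬x2 ∧ x3) ∨ ¬x3
≡ ¬x3 ∨ (x3 ∧ ¬x2)

¬x3 ∨ (x3 ∧ ¬x2)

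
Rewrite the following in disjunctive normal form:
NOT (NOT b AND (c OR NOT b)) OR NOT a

NOT (NOT b AND (c OR NOT b)) OR NOT a
= NOT NOT b OR NOT (c OR NOT b) OR NOT a   (De Morgan)
= b OR NOT (c OR NOT b) OR NOT a   (double negation)
= b OR (NOT c AND NOT NOT b) OR NOT a   (De Morgan)
= b OR (NOT c AND b) OR NOT a   (double negation)
= b OR NOT a   (simplify)

b OR NOT a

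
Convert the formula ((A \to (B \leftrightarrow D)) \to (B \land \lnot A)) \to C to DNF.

((A \to (B \leftrightarrow D)) \to (B \land \lnot A)) \to C
≡ \lnot ((A \to (B \leftrightarrow D)) \to (B \land \lnot A)) \lor C   [eliminate \to]
≡ \lnot (\lnot (A \to (B \leftrightarrow D)) \lor (B \land \lnot A)) \lor C   [eliminate \to]
≡ \lnot (\lnot (\lnot A \lor (B \leftrightarrow D)) \lor (B \land \lnot A)) \lor C   [eliminate \to]
≡ \lnot (\lnot (\lnot A \lor ((B \to D) \land (D \to B))) \lor (B \land \lnot A)) \lor C   [eliminate \leftrightarrow]
≡ \lnot (\lnot (\lnot A \lor ((\lnot B \lor D) \land (D \to B))) \lor (B \land \lnot A)) \lor C   [eliminate \to]
≡ \lnot (\lnot (\lnot A \lor ((\lnot B \lor D) \land (\lnot D \lor B))) \lor (B \land \lnot A)) \lor C   [eliminate \to]
≡ (\lnot \lnot (\lnot A \lor ((\lnot B \lor D) \land (\lnot D \lor B))) \land \lnot (B \land \lnot A)) \lor C   [De Morgan]
≡ ((\lnot A \lor ((\lnot B \lor D) \land (\lnot D \lor B))) \land \lnot (B \land \lnot A)) \lor C   [double negation]
≡ ((\lnot A \lor ((\lnot B \lor D) \land (\lnot D \lor B))) \land (\lnot B \lor \lnot \lnot A)) \lor C   [De Morgan]
≡ ((\lnot A \lor ((\lnot B \lor D) \land (\lnot D \lor B))) \land (\lnot B \lor A)) \lor C   [double negation]
≡ (\lnot A \land \lnot B) \lor (\lnot A \land A) \lor (\lnot B \land \lnot D \land \lnot B) \lor (\lnot B \land \lnot D \land A) \lor (\lnot B \land B \land \lnot B) \lor (\lnot B \land B \land A) \lor (D \land \lnot D \land \lnot B) \lor (D \land \lnot D \land A) \lor (D \land B \land \lnot B) \lor (D \land B \land A) \lor C   [distribute \land over \lor]
≡ (\lnot A \land \lnot B) \lor (\lnot B \land \lnot D) \lor (D \land B \land A) \lor C   [simplify]

(\lnot A \land \lnot B) \lor (\lnot B \land \lnot D) \lor (D \land B \land A) \lor C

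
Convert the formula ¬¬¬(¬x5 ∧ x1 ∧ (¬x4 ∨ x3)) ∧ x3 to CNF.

(x5 ∨ ¬x1 ∨ x4) ∧ (x5 ∨ ¬x1 ∨ ¬x3) ∧ x3

¬¬¬(¬x5 ∧ x1 ∧ (¬x4 ∨ x3)) ∧ x3
⇔ ¬(¬x5 ∧ x1 ∧ (¬x4 ∨ x3)) ∧ x3   (double negation)
⇔ (¬¬x5 ∨ ¬x1 ∨ ¬(¬x4 ∨ x3)) ∧ x3   (De Morgan)
⇔ (x5 ∨ ¬x1 ∨ ¬(¬x4 ∨ x3)) ∧ x3   (double negation)
⇔ (x5 ∨ ¬x1 ∨ (¬¬x4 ∧ ¬x3)) ∧ x3   (De Morgan)
⇔ (x5 ∨ ¬x1 ∨ (x4 ∧ ¬x3)) ∧ x3   (double negation)
⇔ (x5 ∨ ¬x1 ∨ x4) ∧ (x5 ∨ ¬x1 ∨ ¬x3) ∧ x3   (distribute ∨ over ∧)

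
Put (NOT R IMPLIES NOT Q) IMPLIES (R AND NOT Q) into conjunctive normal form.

(NOT R OR NOT Q) AND (Q OR R)

(NOT R IMPLIES NOT Q) IMPLIES (R AND NOT Q)
≡ NOT (NOT R IMPLIES NOT Q) OR (R AND NOT Q)   — eliminate IMPLIES
≡ NOT (NOT NOT R OR NOT Q) OR (R AND NOT Q)   — eliminate IMPLIES
≡ (NOT NOT NOT R AND NOT NOT Q) OR (R AND NOT Q)   — De Morgan
≡ (NOT R AND NOT NOT Q) OR (R AND NOT Q)   — double negation
≡ (NOT R AND Q) OR (R AND NOT Q)   — double negation
≡ (NOT R OR R) AND (NOT R OR NOT Q) AND (Q OR R) AND (Q OR NOT Q)   — distribute OR over AND
≡ (NOT R OR NOT Q) AND (Q OR R)   — simplify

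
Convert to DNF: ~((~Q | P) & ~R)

~((~Q | P) & ~R)
= ~(~Q | P) | ~~R   [De Morgan]
= (~~Q & ~P) | ~~R   [De Morgan]
= (Q & ~P) | ~~R   [double negation]
= (Q & ~P) | R   [double negation]

(Q & ~P) | R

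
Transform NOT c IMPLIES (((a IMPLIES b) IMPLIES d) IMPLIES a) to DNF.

c OR (NOT a AND NOT d) OR (b AND NOT d) OR a

NOT c IMPLIES (((a IMPLIES b) IMPLIES d) IMPLIES a)
⇔ NOT NOT c OR (((a IMPLIES b) IMPLIES d) IMPLIES a)   [eliminate IMPLIES]
⇔ NOT NOT c OR NOT ((a IMPLIES b) IMPLIES d) OR a   [eliminate IMPLIES]
⇔ NOT NOT c OR NOT (NOT (a IMPLIES b) OR d) OR a   [eliminate IMPLIES]
⇔ NOT NOT c OR NOT (NOT (NOT a OR b) OR d) OR a   [eliminate IMPLIES]
⇔ c OR NOT (NOT (NOT a OR b) OR d) OR a   [double negation]
⇔ c OR (NOT NOT (NOT a OR b) AND NOT d) OR a   [De Morgan]
⇔ c OR ((NOT a OR b) AND NOT d) OR a   [double negation]
⇔ c OR (NOT a AND NOT d) OR (b AND NOT d) OR a   [distribute AND over OR]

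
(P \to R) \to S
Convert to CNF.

(P \to R) \to S
= \lnot (P \to R) \lor S   — eliminate \to
= \lnot (\lnot P \lor R) \lor S   — eliminate \to
= (\lnot \lnot P \land \lnot R) \lor S   — De Morgan
= (P \land \lnot R) \lor S   — double negation
= (P \lor S) \land (\lnot R \lor S)   — distribute \lor over \land

(P \lor S) \land (\lnot R \lor S)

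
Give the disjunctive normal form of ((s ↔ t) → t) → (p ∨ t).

(¬s ∧ ¬t) ∨ p ∨ t

((s ↔ t) → t) → (p ∨ t)
⇔ ¬((s ↔ t) → t) ∨ p ∨ t   — eliminate →
⇔ ¬(¬(s ↔ t) ∨ t) ∨ p ∨ t   — eliminate →
⇔ ¬(¬((s → t) ∧ (t → s)) ∨ t) ∨ p ∨ t   — eliminate ↔
⇔ ¬(¬((¬s ∨ t) ∧ (t → s)) ∨ t) ∨ p ∨ t   — eliminate →
⇔ ¬(¬((¬s ∨ t) ∧ (¬t ∨ s)) ∨ t) ∨ p ∨ t   — eliminate →
⇔ (¬¬((¬s ∨ t) ∧ (¬t ∨ s)) ∧ ¬t) ∨ p ∨ t   — De Morgan
⇔ ((¬s ∨ t) ∧ (¬t ∨ s) ∧ ¬t) ∨ p ∨ t   — double negation
⇔ (¬s ∧ ¬t ∧ ¬t) ∨ (¬s ∧ s ∧ ¬t) ∨ (t ∧ ¬t ∧ ¬t) ∨ (t ∧ s ∧ ¬t) ∨ p ∨ t   — distribute ∧ over ∨
⇔ (¬s ∧ ¬t) ∨ p ∨ t   — simplify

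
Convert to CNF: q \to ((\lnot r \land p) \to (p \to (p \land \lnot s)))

\lnot q \lor r \lor \lnot p \lor \lnot s

q \to ((\lnot r \land p) \to (p \to (p \land \lnot s)))
≡ \lnot q \lor ((\lnot r \land p) \to (p \to (p \land \lnot s)))   [eliminate \to]
≡ \lnot q \lor \lnot (\lnot r \land p) \lor (p \to (p \land \lnot s))   [eliminate \to]
≡ \lnot q \lor \lnot (\lnot r \land p) \lor \lnot p \lor (p \land \lnot s)   [eliminate \to]
≡ \lnot q \lor \lnot \lnot r \lor \lnot p \lor \lnot p \lor (p \land \lnot s)   [De Morgan]
≡ \lnot q \lor r \lor \lnot p \lor \lnot p \lor (p \land \lnot s)   [double negation]
≡ (\lnot q \lor r \lor \lnot p \lor \lnot p \lor p) \land (\lnot q \lor r \lor \lnot p \lor \lnot p \lor \lnot s)   [distribute \lor over \land]
≡ \lnot q \lor r \lor \lnot p \lor \lnot s   [simplify]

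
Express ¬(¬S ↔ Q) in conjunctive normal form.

(¬S ∨ Q) ∧ (¬Q ∨ S)

¬(¬S ↔ Q)
≡ ¬((¬S → Q) ∧ (Q → ¬S))   [eliminate ↔]
≡ ¬((¬¬S ∨ Q) ∧ (Q → ¬S))   [eliminate →]
≡ ¬((¬¬S ∨ Q) ∧ (¬Q ∨ ¬S))   [eliminate →]
≡ ¬(¬¬S ∨ Q) ∨ ¬(¬Q ∨ ¬S)   [De Morgan]
≡ ¬¬¬S ∧ ¬Q ∨ ¬(¬Q ∨ ¬S)   [De Morgan]
≡ ¬S ∧ ¬Q ∨ ¬(¬Q ∨ ¬S)   [double negation]
≡ ¬S ∧ ¬Q ∨ ¬¬Q ∧ ¬¬S   [De Morgan]
≡ ¬S ∧ ¬Q ∨ Q ∧ ¬¬S   [double negation]
≡ ¬S ∧ ¬Q ∨ Q ∧ S   [double negation]
≡ (¬S ∨ Q) ∧ (¬S ∨ S) ∧ (¬Q ∨ Q) ∧ (¬Q ∨ S)   [distribute ∨ over ∧]
≡ (¬S ∨ Q) ∧ (¬Q ∨ S)   [simplify]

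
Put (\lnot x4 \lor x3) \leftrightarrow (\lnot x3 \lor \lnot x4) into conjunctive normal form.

(\lnot x3 \lor \lnot x4) \land (x3 \lor \lnot x4)

(\lnot x4 \lor x3) \leftrightarrow (\lnot x3 \lor \lnot x4)
⇔ ((\lnot x4 \lor x3) \to (\lnot x3 \lor \lnot x4)) \land ((\lnot x3 \lor \lnot x4) \to (\lnot x4 \lor x3))   [eliminate \leftrightarrow]
⇔ (\lnot (\lnot x4 \lor x3) \lor \lnot x3 \lor \lnot x4) \land ((\lnot x3 \lor \lnot x4) \to (\lnot x4 \lor x3))   [eliminate \to]
⇔ (\lnot (\lnot x4 \lor x3) \lor \lnot x3 \lor \lnot x4) \land (\lnot (\lnot x3 \lor \lnot x4) \lor \lnot x4 \lor x3)   [eliminate \to]
⇔ ((\lnot \lnot x4 \land \lnot x3) \lor \lnot x3 \lor \lnot x4) \land (\lnot (\lnot x3 \lor \lnot x4) \lor \lnot x4 \lor x3)   [De Morgan]
⇔ ((x4 \land \lnot x3) \lor \lnot x3 \lor \lnot x4) \land (\lnot (\lnot x3 \lor \lnot x4) \lor \lnot x4 \lor x3)   [double negation]
⇔ ((x4 \land \lnot x3) \lor \lnot x3 \lor \lnot x4) \land ((\lnot \lnot x3 \land \lnot \lnot x4) \lor \lnot x4 \lor x3)   [De Morgan]
⇔ ((x4 \land \lnot x3) \lor \lnot x3 \lor \lnot x4) \land ((x3 \land \lnot \lnot x4) \lor \lnot x4 \lor x3)   [double negation]
⇔ ((x4 \land \lnot x3) \lor \lnot x3 \lor \lnot x4) \land ((x3 \land x4) \lor \lnot x4 \lor x3)   [double negation]
⇔ (x4 \lor \lnot x3 \lor \lnot x4) \land (\lnot x3 \lor \lnot x3 \lor \lnot x4) \land (x3 \lor \lnot x4 \lor x3) \land (x4 \lor \lnot x4 \lor x3)   [distribute \lor over \land]
⇔ (\lnot x3 \lor \lnot x4) \land (x3 \lor \lnot x4)   [simplify]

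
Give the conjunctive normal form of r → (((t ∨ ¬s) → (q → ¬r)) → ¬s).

r → (((t ∨ ¬s) → (q → ¬r)) → ¬s)
≡ ¬r ∨ (((t ∨ ¬s) → (q → ¬r)) → ¬s)   [eliminate →]
≡ ¬r ∨ ¬((t ∨ ¬s) → (q → ¬r)) ∨ ¬s   [eliminate →]
≡ ¬r ∨ ¬(¬(t ∨ ¬s) ∨ (q → ¬r)) ∨ ¬s   [eliminate →]
≡ ¬r ∨ ¬(¬(t ∨ ¬s) ∨ ¬q ∨ ¬r) ∨ ¬s   [eliminate →]
≡ ¬r ∨ (¬¬(t ∨ ¬s) ∧ ¬¬q ∧ ¬¬r) ∨ ¬s   [De Morgan]
≡ ¬r ∨ ((t ∨ ¬s) ∧ ¬¬q ∧ ¬¬r) ∨ ¬s   [double negation]
≡ ¬r ∨ ((t ∨ ¬s) ∧ q ∧ ¬¬r) ∨ ¬s   [double negation]
≡ ¬r ∨ ((t ∨ ¬s) ∧ q ∧ r) ∨ ¬s   [double negation]
≡ (¬r ∨ t ∨ ¬s ∨ ¬s) ∧ (¬r ∨ q ∨ ¬s) ∧ (¬r ∨ r ∨ ¬s)   [distribute ∨ over ∧]
≡ (¬r ∨ t ∨ ¬s) ∧ (¬r ∨ q ∨ ¬s)   [simplify]

(¬r ∨ t ∨ ¬s) ∧ (¬r ∨ q ∨ ¬s)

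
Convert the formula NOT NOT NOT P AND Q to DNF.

NOT P AND Q

NOT NOT NOT P AND Q
≡ NOT P AND Q   [double negation]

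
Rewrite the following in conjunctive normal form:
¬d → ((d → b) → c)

d ∨ c

¬d → ((d → b) → c)
≡ ¬¬d ∨ ((d → b) → c)   — eliminate →
≡ ¬¬d ∨ ¬(d → b) ∨ c   — eliminate →
≡ ¬¬d ∨ ¬(¬d ∨ b) ∨ c   — eliminate →
≡ d ∨ ¬(¬d ∨ b) ∨ c   — double negation
≡ d ∨ (¬¬d ∧ ¬b) ∨ c   — De Morgan
≡ d ∨ (d ∧ ¬b) ∨ c   — double negation
≡ (d ∨ d ∨ c) ∧ (d ∨ ¬b ∨ c)   — distribute ∨ over ∧
≡ d ∨ c   — simplify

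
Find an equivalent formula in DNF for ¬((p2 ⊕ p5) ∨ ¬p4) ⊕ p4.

(p2 ∧ ¬p5 ∧ p4) ∨ (¬p2 ∧ p5 ∧ p4)

¬((p2 ⊕ p5) ∨ ¬p4) ⊕ p4
≡ (¬((p2 ⊕ p5) ∨ ¬p4) ∧ ¬p4) ∨ (¬¬((p2 ⊕ p5) ∨ ¬p4) ∧ p4)   (expand ⊕)
≡ (¬((p2 ∧ ¬p5) ∨ (¬p2 ∧ p5) ∨ ¬p4) ∧ ¬p4) ∨ (¬¬((p2 ⊕ p5) ∨ ¬p4) ∧ p4)   (expand ⊕)
≡ (¬((p2 ∧ ¬p5) ∨ (¬p2 ∧ p5) ∨ ¬p4) ∧ ¬p4) ∨ (¬¬((p2 ∧ ¬p5) ∨ (¬p2 ∧ p5) ∨ ¬p4) ∧ p4)   (expand ⊕)
≡ (¬(p2 ∧ ¬p5) ∧ ¬(¬p2 ∧ p5) ∧ ¬¬p4 ∧ ¬p4) ∨ (¬¬((p2 ∧ ¬p5) ∨ (¬p2 ∧ p5) ∨ ¬p4) ∧ p4)   (De Morgan)
≡ ((¬p2 ∨ ¬¬p5) ∧ ¬(¬p2 ∧ p5) ∧ ¬¬p4 ∧ ¬p4) ∨ (¬¬((p2 ∧ ¬p5) ∨ (¬p2 ∧ p5) ∨ ¬p4) ∧ p4)   (De Morgan)
≡ ((¬p2 ∨ p5) ∧ ¬(¬p2 ∧ p5) ∧ ¬¬p4 ∧ ¬p4) ∨ (¬¬((p2 ∧ ¬p5) ∨ (¬p2 ∧ p5) ∨ ¬p4) ∧ p4)   (double negation)
≡ ((¬p2 ∨ p5) ∧ (¬¬p2 ∨ ¬p5) ∧ ¬¬p4 ∧ ¬p4) ∨ (¬¬((p2 ∧ ¬p5) ∨ (¬p2 ∧ p5) ∨ ¬p4) ∧ p4)   (De Morgan)
≡ ((¬p2 ∨ p5) ∧ (p2 ∨ ¬p5) ∧ ¬¬p4 ∧ ¬p4) ∨ (¬¬((p2 ∧ ¬p5) ∨ (¬p2 ∧ p5) ∨ ¬p4) ∧ p4)   (double negation)
≡ ((¬p2 ∨ p5) ∧ (p2 ∨ ¬p5) ∧ p4 ∧ ¬p4) ∨ (¬¬((p2 ∧ ¬p5) ∨ (¬p2 ∧ p5) ∨ ¬p4) ∧ p4)   (double negation)
≡ ((¬p2 ∨ p5) ∧ (p2 ∨ ¬p5) ∧ p4 ∧ ¬p4) ∨ (((p2 ∧ ¬p5) ∨ (¬p2 ∧ p5) ∨ ¬p4) ∧ p4)   (double negation)
≡ (¬p2 ∧ p2 ∧ p4 ∧ ¬p4) ∨ (¬p2 ∧ ¬p5 ∧ p4 ∧ ¬p4) ∨ (p5 ∧ p2 ∧ p4 ∧ ¬p4) ∨ (p5 ∧ ¬p5 ∧ p4 ∧ ¬p4) ∨ (p2 ∧ ¬p5 ∧ p4) ∨ (¬p2 ∧ p5 ∧ p4) ∨ (¬p4 ∧ p4)   (distribute ∧ over ∨)
≡ (p2 ∧ ¬p5 ∧ p4) ∨ (¬p2 ∧ p5 ∧ p4)   (simplify)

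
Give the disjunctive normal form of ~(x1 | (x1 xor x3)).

~x1 & ~x3

~(x1 | (x1 xor x3))
= ~(x1 | (x1 & ~x3) | (~x1 & x3))   [expand xor]
= ~x1 & ~(x1 & ~x3) & ~(~x1 & x3)   [De Morgan]
= ~x1 & (~x1 | ~~x3) & ~(~x1 & x3)   [De Morgan]
= ~x1 & (~x1 | x3) & ~(~x1 & x3)   [double negation]
= ~x1 & (~x1 | x3) & (~~x1 | ~x3)   [De Morgan]
= ~x1 & (~x1 | x3) & (x1 | ~x3)   [double negation]
= (~x1 & ~x1 & x1) | (~x1 & ~x1 & ~x3) | (~x1 & x3 & x1) | (~x1 & x3 & ~x3)   [distribute & over |]
= ~x1 & ~x3   [simplify]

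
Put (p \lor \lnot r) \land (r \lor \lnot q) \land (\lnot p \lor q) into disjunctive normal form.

(p \land r \land q) \lor (\lnot r \land \lnot q \land \lnot p)

(p \lor \lnot r) \land (r \lor \lnot q) \land (\lnot p \lor q)
≡ (p \land r \land \lnot p) \lor (p \land r \land q) \lor (p \land \lnot q \land \lnot p) \lor (p \land \lnot q \land q) \lor (\lnot r \land r \land \lnot p) \lor (\lnot r \land r \land q) \lor (\lnot r \land \lnot q \land \lnot p) \lor (\lnot r \land \lnot q \land q)   (distribute \land over \lor)
≡ (p \land r \land q) \lor (\lnot r \land \lnot q \land \lnot p)   (simplify)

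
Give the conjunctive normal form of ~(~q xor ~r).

(q | ~r) & (r | ~q)

~(~q xor ~r)
= ~((~q | ~r) & ~(~q & ~r))   — expand xor
= ~(~q | ~r) | ~~(~q & ~r)   — De Morgan
= (~~q & ~~r) | ~~(~q & ~r)   — De Morgan
= (q & ~~r) | ~~(~q & ~r)   — double negation
= (q & r) | ~~(~q & ~r)   — double negation
= (q & r) | (~q & ~r)   — double negation
= (q | ~q) & (q | ~r) & (r | ~q) & (r | ~r)   — distribute | over &
= (q | ~r) & (r | ~q)   — simplify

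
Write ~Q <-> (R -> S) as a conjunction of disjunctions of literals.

~Q <-> (R -> S)
≡ (~Q -> (R -> S)) & ((R -> S) -> ~Q)   [eliminate <->]
≡ (~~Q | (R -> S)) & ((R -> S) -> ~Q)   [eliminate ->]
≡ (~~Q | ~R | S) & ((R -> S) -> ~Q)   [eliminate ->]
≡ (~~Q | ~R | S) & (~(R -> S) | ~Q)   [eliminate ->]
≡ (~~Q | ~R | S) & (~(~R | S) | ~Q)   [eliminate ->]
≡ (Q | ~R | S) & (~(~R | S) | ~Q)   [double negation]
≡ (Q | ~R | S) & ((~~R & ~S) | ~Q)   [De Morgan]
≡ (Q | ~R | S) & ((R & ~S) | ~Q)   [double negation]
≡ (Q | ~R | S) & (R | ~Q) & (~S | ~Q)   [distribute | over &]

(Q | ~R | S) & (R | ~Q) & (~S | ~Q)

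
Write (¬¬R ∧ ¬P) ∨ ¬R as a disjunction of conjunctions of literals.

(¬¬R ∧ ¬P) ∨ ¬R
= (R ∧ ¬P) ∨ ¬R

(R ∧ ¬P) ∨ ¬R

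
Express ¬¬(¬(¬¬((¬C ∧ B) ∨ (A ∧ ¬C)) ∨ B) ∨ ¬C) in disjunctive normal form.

¬¬(¬(¬¬((¬C ∧ B) ∨ (A ∧ ¬C)) ∨ B) ∨ ¬C)
≡ ¬(¬¬((¬C ∧ B) ∨ (A ∧ ¬C)) ∨ B) ∨ ¬C   (double negation)
≡ (¬¬¬((¬C ∧ B) ∨ (A ∧ ¬C)) ∧ ¬B) ∨ ¬C   (De Morgan)
≡ (¬((¬C ∧ B) ∨ (A ∧ ¬C)) ∧ ¬B) ∨ ¬C   (double negation)
≡ (¬(¬C ∧ B) ∧ ¬(A ∧ ¬C) ∧ ¬B) ∨ ¬C   (De Morgan)
≡ ((¬¬C ∨ ¬B) ∧ ¬(A ∧ ¬C) ∧ ¬B) ∨ ¬C   (De Morgan)
≡ ((C ∨ ¬B) ∧ ¬(A ∧ ¬C) ∧ ¬B) ∨ ¬C   (double negation)
≡ ((C ∨ ¬B) ∧ (¬A ∨ ¬¬C) ∧ ¬B) ∨ ¬C   (De Morgan)
≡ ((C ∨ ¬B) ∧ (¬A ∨ C) ∧ ¬B) ∨ ¬C   (double negation)
≡ (C ∧ ¬A ∧ ¬B) ∨ (C ∧ C ∧ ¬B) ∨ (¬B ∧ ¬A ∧ ¬B) ∨ (¬B ∧ C ∧ ¬B) ∨ ¬C   (distribute ∧ over ∨)
≡ (C ∧ ¬B) ∨ (¬B ∧ ¬A) ∨ ¬C   (simplify)

(C ∧ ¬B) ∨ (¬B ∧ ¬A) ∨ ¬C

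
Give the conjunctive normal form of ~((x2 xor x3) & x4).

~((x2 xor x3) & x4)
= ~((x2 | x3) & ~(x2 & x3) & x4)   (expand xor)
= ~(x2 | x3) | ~~(x2 & x3) | ~x4   (De Morgan)
= (~x2 & ~x3) | ~~(x2 & x3) | ~x4   (De Morgan)
= (~x2 & ~x3) | (x2 & x3) | ~x4   (double negation)
= (~x2 | x2 | ~x4) & (~x2 | x3 | ~x4) & (~x3 | x2 | ~x4) & (~x3 | x3 | ~x4)   (distribute | over &)
= (~x2 | x3 | ~x4) & (~x3 | x2 | ~x4)   (simplify)

(~x2 | x3 | ~x4) & (~x3 | x2 | ~x4)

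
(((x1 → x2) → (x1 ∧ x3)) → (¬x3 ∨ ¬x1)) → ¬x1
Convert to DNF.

(x1 ∧ x3) ∨ ¬x1

(((x1 → x2) → (x1 ∧ x3)) → (¬x3 ∨ ¬x1)) → ¬x1
≡ ¬(((x1 → x2) → (x1 ∧ x3)) → (¬x3 ∨ ¬x1)) ∨ ¬x1   [eliminate →]
≡ ¬(¬((x1 → x2) → (x1 ∧ x3)) ∨ ¬x3 ∨ ¬x1) ∨ ¬x1   [eliminate →]
≡ ¬(¬(¬(x1 → x2) ∨ (x1 ∧ x3)) ∨ ¬x3 ∨ ¬x1) ∨ ¬x1   [eliminate →]
≡ ¬(¬(¬(¬x1 ∨ x2) ∨ (x1 ∧ x3)) ∨ ¬x3 ∨ ¬x1) ∨ ¬x1   [eliminate →]
≡ (¬¬(¬(¬x1 ∨ x2) ∨ (x1 ∧ x3)) ∧ ¬¬x3 ∧ ¬¬x1) ∨ ¬x1   [De Morgan]
≡ ((¬(¬x1 ∨ x2) ∨ (x1 ∧ x3)) ∧ ¬¬x3 ∧ ¬¬x1) ∨ ¬x1   [double negation]
≡ (((¬¬x1 ∧ ¬x2) ∨ (x1 ∧ x3)) ∧ ¬¬x3 ∧ ¬¬x1) ∨ ¬x1   [De Morgan]
≡ (((x1 ∧ ¬x2) ∨ (x1 ∧ x3)) ∧ ¬¬x3 ∧ ¬¬x1) ∨ ¬x1   [double negation]
≡ (((x1 ∧ ¬x2) ∨ (x1 ∧ x3)) ∧ x3 ∧ ¬¬x1) ∨ ¬x1   [double negation]
≡ (((x1 ∧ ¬x2) ∨ (x1 ∧ x3)) ∧ x3 ∧ x1) ∨ ¬x1   [double negation]
≡ (x1 ∧ ¬x2 ∧ x3 ∧ x1) ∨ (x1 ∧ x3 ∧ x3 ∧ x1) ∨ ¬x1   [distribute ∧ over ∨]
≡ (x1 ∧ x3) ∨ ¬x1   [simplify]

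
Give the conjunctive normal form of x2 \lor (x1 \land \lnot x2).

x2 \lor x1

x2 \lor (x1 \land \lnot x2)
≡ (x2 \lor x1) \land (x2 \lor \lnot x2)   [distribute \lor over \land]
≡ x2 \lor x1   [simplify]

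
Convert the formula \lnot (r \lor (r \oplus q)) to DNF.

\lnot (r \lor (r \oplus q))
≡ \lnot (r \lor (r \land \lnot q) \lor (\lnot r \land q))   [expand \oplus]
≡ \lnot r \land \lnot (r \land \lnot q) \land \lnot (\lnot r \land q)   [De Morgan]
≡ \lnot r \land (\lnot r \lor \lnot \lnot q) \land \lnot (\lnot r \land q)   [De Morgan]
≡ \lnot r \land (\lnot r \lor q) \land \lnot (\lnot r \land q)   [double negation]
≡ \lnot r \land (\lnot r \lor q) \land (\lnot \lnot r \lor \lnot q)   [De Morgan]
≡ \lnot r \land (\lnot r \lor q) \land (r \lor \lnot q)   [double negation]
≡ (\lnot r \land \lnot r \land r) \lor (\lnot r \land \lnot r \land \lnot q) \lor (\lnot r \land q \land r) \lor (\lnot r \land q \land \lnot q)   [distribute \land over \lor]
≡ \lnot r \land \lnot q   [simplify]

\lnot r \land \lnot q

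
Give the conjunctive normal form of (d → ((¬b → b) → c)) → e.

(d ∨ e) ∧ (b ∨ e) ∧ (¬c ∨ e)

(d → ((¬b → b) → c)) → e
≡ ¬(d → ((¬b → b) → c)) ∨ e   [eliminate →]
≡ ¬(¬d ∨ ((¬b → b) → c)) ∨ e   [eliminate →]
≡ ¬(¬d ∨ ¬(¬b → b) ∨ c) ∨ e   [eliminate →]
≡ ¬(¬d ∨ ¬(¬¬b ∨ b) ∨ c) ∨ e   [eliminate →]
≡ (¬¬d ∧ ¬¬(¬¬b ∨ b) ∧ ¬c) ∨ e   [De Morgan]
≡ (d ∧ ¬¬(¬¬b ∨ b) ∧ ¬c) ∨ e   [double negation]
≡ (d ∧ (¬¬b ∨ b) ∧ ¬c) ∨ e   [double negation]
≡ (d ∧ (b ∨ b) ∧ ¬c) ∨ e   [double negation]
≡ (d ∨ e) ∧ (b ∨ b ∨ e) ∧ (¬c ∨ e)   [distribute ∨ over ∧]
≡ (d ∨ e) ∧ (b ∨ e) ∧ (¬c ∨ e)   [simplify]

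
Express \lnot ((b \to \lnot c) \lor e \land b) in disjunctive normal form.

b \land c \land \lnot e

\lnot ((b \to \lnot c) \lor e \land b)
= \lnot (\lnot b \lor \lnot c \lor e \land b)   [eliminate \to]
= \lnot \lnot b \land \lnot \lnot c \land \lnot (e \land b)   [De Morgan]
= b \land \lnot \lnot c \land \lnot (e \land b)   [double negation]
= b \land c \land \lnot (e \land b)   [double negation]
= b \land c \land (\lnot e \lor \lnot b)   [De Morgan]
= b \land c \land \lnot e \lor b \land c \land \lnot b   [distribute \land over \lor]
= b \land c \land \lnot e   [simplify]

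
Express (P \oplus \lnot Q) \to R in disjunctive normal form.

(P \oplus \lnot Q) \to R
≡ \lnot (P \oplus \lnot Q) \lor R   — eliminate \to
≡ \lnot ((P \land \lnot \lnot Q) \lor (\lnot P \land \lnot Q)) \lor R   — expand \oplus
≡ (\lnot (P \land \lnot \lnot Q) \land \lnot (\lnot P \land \lnot Q)) \lor R   — De Morgan
≡ ((\lnot P \lor \lnot \lnot \lnot Q) \land \lnot (\lnot P \land \lnot Q)) \lor R   — De Morgan
≡ ((\lnot P \lor \lnot Q) \land \lnot (\lnot P \land \lnot Q)) \lor R   — double negation
≡ ((\lnot P \lor \lnot Q) \land (\lnot \lnot P \lor \lnot \lnot Q)) \lor R   — De Morgan
≡ ((\lnot P \lor \lnot Q) \land (P \lor \lnot \lnot Q)) \lor R   — double negation
≡ ((\lnot P \lor \lnot Q) \land (P \lor Q)) \lor R   — double negation
≡ (\lnot P \land P) \lor (\lnot P \land Q) \lor (\lnot Q \land P) \lor (\lnot Q \land Q) \lor R   — distribute \land over \lor
≡ (\lnot P \land Q) \lor (\lnot Q \land P) \lor R   — simplify

(\lnot P \land Q) \lor (\lnot Q \land P) \lor R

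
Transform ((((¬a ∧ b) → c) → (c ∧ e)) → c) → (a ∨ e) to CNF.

((((¬a ∧ b) → c) → (c ∧ e)) → c) → (a ∨ e)
≡ ¬((((¬a ∧ b) → c) → (c ∧ e)) → c) ∨ a ∨ e   (eliminate →)
≡ ¬(¬(((¬a ∧ b) → c) → (c ∧ e)) ∨ c) ∨ a ∨ e   (eliminate →)
≡ ¬(¬(¬((¬a ∧ b) → c) ∨ (c ∧ e)) ∨ c) ∨ a ∨ e   (eliminate →)
≡ ¬(¬(¬(¬(¬a ∧ b) ∨ c) ∨ (c ∧ e)) ∨ c) ∨ a ∨ e   (eliminate →)
≡ (¬¬(¬(¬(¬a ∧ b) ∨ c) ∨ (c ∧ e)) ∧ ¬c) ∨ a ∨ e   (De Morgan)
≡ ((¬(¬(¬a ∧ b) ∨ c) ∨ (c ∧ e)) ∧ ¬c) ∨ a ∨ e   (double negation)
≡ (((¬¬(¬a ∧ b) ∧ ¬c) ∨ (c ∧ e)) ∧ ¬c) ∨ a ∨ e   (De Morgan)
≡ (((¬a ∧ b ∧ ¬c) ∨ (c ∧ e)) ∧ ¬c) ∨ a ∨ e   (double negation)
≡ (¬a ∨ c ∨ a ∨ e) ∧ (¬a ∨ e ∨ a ∨ e) ∧ (b ∨ c ∨ a ∨ e) ∧ (b ∨ e ∨ a ∨ e) ∧ (¬c ∨ c ∨ a ∨ e) ∧ (¬c ∨ e ∨ a ∨ e) ∧ (¬c ∨ a ∨ e)   (distribute ∨ over ∧)
≡ (b ∨ e ∨ a) ∧ (¬c ∨ e ∨ a)   (simplify)

(b ∨ e ∨ a) ∧ (¬c ∨ e ∨ a)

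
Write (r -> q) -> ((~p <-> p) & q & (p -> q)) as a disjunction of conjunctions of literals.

r & ~q

(r -> q) -> ((~p <-> p) & q & (p -> q))
≡ ~(r -> q) | ((~p <-> p) & q & (p -> q))   — eliminate ->
≡ ~(~r | q) | ((~p <-> p) & q & (p -> q))   — eliminate ->
≡ ~(~r | q) | ((~p -> p) & (p -> ~p) & q & (p -> q))   — eliminate <->
≡ ~(~r | q) | ((~~p | p) & (p -> ~p) & q & (p -> q))   — eliminate ->
≡ ~(~r | q) | ((~~p | p) & (~p | ~p) & q & (p -> q))   — eliminate ->
≡ ~(~r | q) | ((~~p | p) & (~p | ~p) & q & (~p | q))   — eliminate ->
≡ (~~r & ~q) | ((~~p | p) & (~p | ~p) & q & (~p | q))   — De Morgan
≡ (r & ~q) | ((~~p | p) & (~p | ~p) & q & (~p | q))   — double negation
≡ (r & ~q) | ((p | p) & (~p | ~p) & q & (~p | q))   — double negation
≡ (r & ~q) | (p & ~p & q & ~p) | (p & ~p & q & q) | (p & ~p & q & ~p) | (p & ~p & q & q) | (p & ~p & q & ~p) | (p & ~p & q & q) | (p & ~p & q & ~p) | (p & ~p & q & q)   — distribute & over |
≡ r & ~q   — simplify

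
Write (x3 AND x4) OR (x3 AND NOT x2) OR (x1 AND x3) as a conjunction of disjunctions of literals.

x3 AND (x4 OR NOT x2 OR x1)

(x3 AND x4) OR (x3 AND NOT x2) OR (x1 AND x3)
= (x3 OR x3 OR x1) AND (x3 OR x3 OR x3) AND (x3 OR NOT x2 OR x1) AND (x3 OR NOT x2 OR x3) AND (x4 OR x3 OR x1) AND (x4 OR x3 OR x3) AND (x4 OR NOT x2 OR x1) AND (x4 OR NOT x2 OR x3)   (distribute OR over AND)
= x3 AND (x4 OR NOT x2 OR x1)   (simplify)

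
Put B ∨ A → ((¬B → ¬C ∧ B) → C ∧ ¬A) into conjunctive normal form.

(¬B ∨ C) ∧ (¬B ∨ ¬A)

B ∨ A → ((¬B → ¬C ∧ B) → C ∧ ¬A)
= ¬(B ∨ A) ∨ ((¬B → ¬C ∧ B) → C ∧ ¬A)   [eliminate →]
= ¬(B ∨ A) ∨ ¬(¬B → ¬C ∧ B) ∨ C ∧ ¬A   [eliminate →]
= ¬(B ∨ A) ∨ ¬(¬¬B ∨ ¬C ∧ B) ∨ C ∧ ¬A   [eliminate →]
= ¬B ∧ ¬A ∨ ¬(¬¬B ∨ ¬C ∧ B) ∨ C ∧ ¬A   [De Morgan]
= ¬B ∧ ¬A ∨ ¬¬¬B ∧ ¬(¬C ∧ B) ∨ C ∧ ¬A   [De Morgan]
= ¬B ∧ ¬A ∨ ¬B ∧ ¬(¬C ∧ B) ∨ C ∧ ¬A   [double negation]
= ¬B ∧ ¬A ∨ ¬B ∧ (¬¬C ∨ ¬B) ∨ C ∧ ¬A   [De Morgan]
= ¬B ∧ ¬A ∨ ¬B ∧ (C ∨ ¬B) ∨ C ∧ ¬A   [double negation]
= (¬B ∨ ¬B ∨ C) ∧ (¬B ∨ ¬B ∨ ¬A) ∧ (¬B ∨ C ∨ ¬B ∨ C) ∧ (¬B ∨ C ∨ ¬B ∨ ¬A) ∧ (¬A ∨ ¬B ∨ C) ∧ (¬A ∨ ¬B ∨ ¬A) ∧ (¬A ∨ C ∨ ¬B ∨ C) ∧ (¬A ∨ C ∨ ¬B ∨ ¬A)   [distribute ∨ over ∧]
= (¬B ∨ C) ∧ (¬B ∨ ¬A)   [simplify]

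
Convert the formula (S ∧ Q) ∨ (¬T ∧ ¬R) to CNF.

(S ∧ Q) ∨ (¬T ∧ ¬R)
≡ (S ∨ ¬T) ∧ (S ∨ ¬R) ∧ (Q ∨ ¬T) ∧ (Q ∨ ¬R)   [distribute ∨ over ∧]

(S ∨ ¬T) ∧ (S ∨ ¬R) ∧ (Q ∨ ¬T) ∧ (Q ∨ ¬R)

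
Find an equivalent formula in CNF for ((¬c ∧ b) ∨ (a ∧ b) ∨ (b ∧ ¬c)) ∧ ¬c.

((¬c ∧ b) ∨ (a ∧ b) ∨ (b ∧ ¬c)) ∧ ¬c
≡ (¬c ∨ a ∨ b) ∧ (¬c ∨ a ∨ ¬c) ∧ (¬c ∨ b ∨ b) ∧ (¬c ∨ b ∨ ¬c) ∧ (b ∨ a ∨ b) ∧ (b ∨ a ∨ ¬c) ∧ (b ∨ b ∨ b) ∧ (b ∨ b ∨ ¬c) ∧ ¬c   [distribute ∨ over ∧]
≡ b ∧ ¬c   [simplify]

b ∧ ¬c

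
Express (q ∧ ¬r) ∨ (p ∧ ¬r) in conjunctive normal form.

(q ∨ p) ∧ ¬r

(q ∧ ¬r) ∨ (p ∧ ¬r)
≡ (q ∨ p) ∧ (q ∨ ¬r) ∧ (¬r ∨ p) ∧ (¬r ∨ ¬r)   [distribute ∨ over ∧]
≡ (q ∨ p) ∧ ¬r   [simplify]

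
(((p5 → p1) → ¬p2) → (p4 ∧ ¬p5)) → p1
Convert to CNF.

(p5 ∨ ¬p2 ∨ p1) ∧ (¬p4 ∨ p5 ∨ p1)

(((p5 → p1) → ¬p2) → (p4 ∧ ¬p5)) → p1
⇔ ¬(((p5 → p1) → ¬p2) → (p4 ∧ ¬p5)) ∨ p1   [eliminate →]
⇔ ¬(¬((p5 → p1) → ¬p2) ∨ (p4 ∧ ¬p5)) ∨ p1   [eliminate →]
⇔ ¬(¬(¬(p5 → p1) ∨ ¬p2) ∨ (p4 ∧ ¬p5)) ∨ p1   [eliminate →]
⇔ ¬(¬(¬(¬p5 ∨ p1) ∨ ¬p2) ∨ (p4 ∧ ¬p5)) ∨ p1   [eliminate →]
⇔ (¬¬(¬(¬p5 ∨ p1) ∨ ¬p2) ∧ ¬(p4 ∧ ¬p5)) ∨ p1   [De Morgan]
⇔ ((¬(¬p5 ∨ p1) ∨ ¬p2) ∧ ¬(p4 ∧ ¬p5)) ∨ p1   [double negation]
⇔ (((¬¬p5 ∧ ¬p1) ∨ ¬p2) ∧ ¬(p4 ∧ ¬p5)) ∨ p1   [De Morgan]
⇔ (((p5 ∧ ¬p1) ∨ ¬p2) ∧ ¬(p4 ∧ ¬p5)) ∨ p1   [double negation]
⇔ (((p5 ∧ ¬p1) ∨ ¬p2) ∧ (¬p4 ∨ ¬¬p5)) ∨ p1   [De Morgan]
⇔ (((p5 ∧ ¬p1) ∨ ¬p2) ∧ (¬p4 ∨ p5)) ∨ p1   [double negation]
⇔ (p5 ∨ ¬p2 ∨ p1) ∧ (¬p1 ∨ ¬p2 ∨ p1) ∧ (¬p4 ∨ p5 ∨ p1)   [distribute ∨ over ∧]
⇔ (p5 ∨ ¬p2 ∨ p1) ∧ (¬p4 ∨ p5 ∨ p1)   [simplify]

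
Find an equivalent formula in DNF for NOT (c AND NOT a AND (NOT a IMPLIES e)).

NOT (c AND NOT a AND (NOT a IMPLIES e))
≡ NOT (c AND NOT a AND (NOT NOT a OR e))   [eliminate IMPLIES]
≡ NOT c OR NOT NOT a OR NOT (NOT NOT a OR e)   [De Morgan]
≡ NOT c OR a OR NOT (NOT NOT a OR e)   [double negation]
≡ NOT c OR a OR (NOT NOT NOT a AND NOT e)   [De Morgan]
≡ NOT c OR a OR (NOT a AND NOT e)   [double negation]

NOT c OR a OR (NOT a AND NOT e)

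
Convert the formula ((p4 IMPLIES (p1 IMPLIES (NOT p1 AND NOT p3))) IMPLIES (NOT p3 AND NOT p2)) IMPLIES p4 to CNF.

p3 OR p2 OR p4

((p4 IMPLIES (p1 IMPLIES (NOT p1 AND NOT p3))) IMPLIES (NOT p3 AND NOT p2)) IMPLIES p4
⇔ NOT ((p4 IMPLIES (p1 IMPLIES (NOT p1 AND NOT p3))) IMPLIES (NOT p3 AND NOT p2)) OR p4   [eliminate IMPLIES]
⇔ NOT (NOT (p4 IMPLIES (p1 IMPLIES (NOT p1 AND NOT p3))) OR (NOT p3 AND NOT p2)) OR p4   [eliminate IMPLIES]
⇔ NOT (NOT (NOT p4 OR (p1 IMPLIES (NOT p1 AND NOT p3))) OR (NOT p3 AND NOT p2)) OR p4   [eliminate IMPLIES]
⇔ NOT (NOT (NOT p4 OR NOT p1 OR (NOT p1 AND NOT p3)) OR (NOT p3 AND NOT p2)) OR p4   [eliminate IMPLIES]
⇔ (NOT NOT (NOT p4 OR NOT p1 OR (NOT p1 AND NOT p3)) AND NOT (NOT p3 AND NOT p2)) OR p4   [De Morgan]
⇔ ((NOT p4 OR NOT p1 OR (NOT p1 AND NOT p3)) AND NOT (NOT p3 AND NOT p2)) OR p4   [double negation]
⇔ ((NOT p4 OR NOT p1 OR (NOT p1 AND NOT p3)) AND (NOT NOT p3 OR NOT NOT p2)) OR p4   [De Morgan]
⇔ ((NOT p4 OR NOT p1 OR (NOT p1 AND NOT p3)) AND (p3 OR NOT NOT p2)) OR p4   [double negation]
⇔ ((NOT p4 OR NOT p1 OR (NOT p1 AND NOT p3)) AND (p3 OR p2)) OR p4   [double negation]
⇔ (NOT p4 OR NOT p1 OR NOT p1 OR p4) AND (NOT p4 OR NOT p1 OR NOT p3 OR p4) AND (p3 OR p2 OR p4)   [distribute OR over AND]
⇔ p3 OR p2 OR p4   [simplify]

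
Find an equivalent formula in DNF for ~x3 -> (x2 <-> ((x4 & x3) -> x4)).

x3 | (~x4 & x2) | (~x3 & x2) | (x4 & x2)

~x3 -> (x2 <-> ((x4 & x3) -> x4))
≡ ~~x3 | (x2 <-> ((x4 & x3) -> x4))   [eliminate ->]
≡ ~~x3 | ((x2 -> ((x4 & x3) -> x4)) & (((x4 & x3) -> x4) -> x2))   [eliminate <->]
≡ ~~x3 | ((~x2 | ((x4 & x3) -> x4)) & (((x4 & x3) -> x4) -> x2))   [eliminate ->]
≡ ~~x3 | ((~x2 | ~(x4 & x3) | x4) & (((x4 & x3) -> x4) -> x2))   [eliminate ->]
≡ ~~x3 | ((~x2 | ~(x4 & x3) | x4) & (~((x4 & x3) -> x4) | x2))   [eliminate ->]
≡ ~~x3 | ((~x2 | ~(x4 & x3) | x4) & (~(~(x4 & x3) | x4) | x2))   [eliminate ->]
≡ x3 | ((~x2 | ~(x4 & x3) | x4) & (~(~(x4 & x3) | x4) | x2))   [double negation]
≡ x3 | ((~x2 | ~x4 | ~x3 | x4) & (~(~(x4 & x3) | x4) | x2))   [De Morgan]
≡ x3 | ((~x2 | ~x4 | ~x3 | x4) & ((~~(x4 & x3) & ~x4) | x2))   [De Morgan]
≡ x3 | ((~x2 | ~x4 | ~x3 | x4) & ((x4 & x3 & ~x4) | x2))   [double negation]
≡ x3 | (~x2 & x4 & x3 & ~x4) | (~x2 & x2) | (~x4 & x4 & x3 & ~x4) | (~x4 & x2) | (~x3 & x4 & x3 & ~x4) | (~x3 & x2) | (x4 & x4 & x3 & ~x4) | (x4 & x2)   [distribute & over |]
≡ x3 | (~x4 & x2) | (~x3 & x2) | (x4 & x2)   [simplify]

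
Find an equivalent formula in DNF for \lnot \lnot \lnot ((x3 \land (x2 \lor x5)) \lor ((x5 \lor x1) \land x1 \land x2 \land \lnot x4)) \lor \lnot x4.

(\lnot x3 \land \lnot x1) \lor (\lnot x3 \land \lnot x2) \lor (\lnot x3 \land x4) \lor (\lnot x2 \land \lnot x5) \lor \lnot x4

\lnot \lnot \lnot ((x3 \land (x2 \lor x5)) \lor ((x5 \lor x1) \land x1 \land x2 \land \lnot x4)) \lor \lnot x4
≡ \lnot ((x3 \land (x2 \lor x5)) \lor ((x5 \lor x1) \land x1 \land x2 \land \lnot x4)) \lor \lnot x4   [double negation]
≡ (\lnot (x3 \land (x2 \lor x5)) \land \lnot ((x5 \lor x1) \land x1 \land x2 \land \lnot x4)) \lor \lnot x4   [De Morgan]
≡ ((\lnot x3 \lor \lnot (x2 \lor x5)) \land \lnot ((x5 \lor x1) \land x1 \land x2 \land \lnot x4)) \lor \lnot x4   [De Morgan]
≡ ((\lnot x3 \lor (\lnot x2 \land \lnot x5)) \land \lnot ((x5 \lor x1) \land x1 \land x2 \land \lnot x4)) \lor \lnot x4   [De Morgan]
≡ ((\lnot x3 \lor (\lnot x2 \land \lnot x5)) \land (\lnot (x5 \lor x1) \lor \lnot x1 \lor \lnot x2 \lor \lnot \lnot x4)) \lor \lnot x4   [De Morgan]
≡ ((\lnot x3 \lor (\lnot x2 \land \lnot x5)) \land ((\lnot x5 \land \lnot x1) \lor \lnot x1 \lor \lnot x2 \lor \lnot \lnot x4)) \lor \lnot x4   [De Morgan]
≡ ((\lnot x3 \lor (\lnot x2 \land \lnot x5)) \land ((\lnot x5 \land \lnot x1) \lor \lnot x1 \lor \lnot x2 \lor x4)) \lor \lnot x4   [double negation]
≡ (\lnot x3 \land \lnot x5 \land \lnot x1) \lor (\lnot x3 \land \lnot x1) \lor (\lnot x3 \land \lnot x2) \lor (\lnot x3 \land x4) \lor (\lnot x2 \land \lnot x5 \land \lnot x5 \land \lnot x1) \lor (\lnot x2 \land \lnot x5 \land \lnot x1) \lor (\lnot x2 \land \lnot x5 \land \lnot x2) \lor (\lnot x2 \land \lnot x5 \land x4) \lor \lnot x4   [distribute \land over \lor]
≡ (\lnot x3 \land \lnot x1) \lor (\lnot x3 \land \lnot x2) \lor (\lnot x3 \land x4) \lor (\lnot x2 \land \lnot x5) \lor \lnot x4   [simplify]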